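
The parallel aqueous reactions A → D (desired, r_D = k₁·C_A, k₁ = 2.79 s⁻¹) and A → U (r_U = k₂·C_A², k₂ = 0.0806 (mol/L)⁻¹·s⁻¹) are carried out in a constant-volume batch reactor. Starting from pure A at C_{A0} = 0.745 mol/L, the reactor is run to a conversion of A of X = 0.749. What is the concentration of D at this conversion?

0.551 mol/L

C_A = C_{A0}(1−X) = 0.1870 mol/L.
Along a PFR/batch, dC_D/dC_A = −r_D/(r_D+r_U) = −k₁/(k₁+k₂·C_A).
Integrating from C_{A0} to C_A: C_D = (2.79/0.0806)·ln[(2.79+0.0806·0.745)/(2.79+0.0806·0.187)] = 34.62·ln(2.850/2.805) = 0.5506 mol/L.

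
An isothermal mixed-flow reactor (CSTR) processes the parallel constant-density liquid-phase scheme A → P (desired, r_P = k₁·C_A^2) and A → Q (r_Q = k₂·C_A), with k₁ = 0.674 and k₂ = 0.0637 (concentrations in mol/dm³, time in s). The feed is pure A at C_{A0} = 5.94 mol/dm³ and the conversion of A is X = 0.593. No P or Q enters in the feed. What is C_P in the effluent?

3.39 mol/dm³

Exit C_A = C_{A0}(1−X) = 5.94×0.407 = 2.418 mol/dm³.
A CSTR operates uniformly at the exit composition, giving r_P = 3.939 and r_Q = 0.1540 (each k·C_A^n at C_A = 2.418).
Fraction of consumed A going to P: r_P/(r_P+r_Q) = 0.9624.
C_P = 0.9624·C_{A0}·X = 0.9624×5.94×0.593 = 3.39 mol/dm³.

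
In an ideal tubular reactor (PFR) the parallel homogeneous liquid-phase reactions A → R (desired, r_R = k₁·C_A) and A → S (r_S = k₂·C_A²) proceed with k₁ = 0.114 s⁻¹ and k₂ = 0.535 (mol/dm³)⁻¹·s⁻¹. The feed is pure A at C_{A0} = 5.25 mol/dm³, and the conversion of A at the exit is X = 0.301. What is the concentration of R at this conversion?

C_A = C_{A0}(1−X) = 3.670 mol/dm³.
Along a PFR/batch, dC_R/dC_A = −r_R/(r_R+r_S) = −k₁/(k₁+k₂·C_A).
Integrating from C_{A0} to C_A: C_R = (0.114/0.535)·ln[(0.114+0.535·5.25)/(0.114+0.535·3.67)] = 0.2131·ln(2.923/2.077) = 0.07276 mol/dm³.

0.0728 mol/dm³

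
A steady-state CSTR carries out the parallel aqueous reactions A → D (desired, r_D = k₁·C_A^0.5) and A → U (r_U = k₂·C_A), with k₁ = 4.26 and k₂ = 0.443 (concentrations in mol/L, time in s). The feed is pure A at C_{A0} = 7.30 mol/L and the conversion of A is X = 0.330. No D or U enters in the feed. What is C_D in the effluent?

1.96 mol/L

Exit C_A = C_{A0}(1−X) = 7.30×0.670 = 4.891 mol/L.
In a CSTR the entire volume is at exit conditions, so r_D = 4.26×4.891^0.5 = 9.421 and r_U = 0.443×4.891 = 2.167.
Fraction of consumed A going to D: r_D/(r_D+r_U) = 0.8130.
C_D = 0.8130·C_{A0}·X = 0.8130×7.30×0.330 = 1.96 mol/L.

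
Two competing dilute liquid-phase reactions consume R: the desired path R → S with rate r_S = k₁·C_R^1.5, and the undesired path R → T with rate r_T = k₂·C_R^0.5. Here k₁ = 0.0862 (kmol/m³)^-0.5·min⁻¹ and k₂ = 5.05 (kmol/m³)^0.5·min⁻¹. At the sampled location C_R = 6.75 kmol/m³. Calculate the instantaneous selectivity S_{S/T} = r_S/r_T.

0.115

S_{S/T} = r_S/r_T = (k₁·C_R^1.5)/(k₂·C_R^0.5) = (k₁/k₂)·C_R.
= (0.0862×6.750^1.5) / (5.05×6.750^0.5) = 1.512/13.12 = 0.115.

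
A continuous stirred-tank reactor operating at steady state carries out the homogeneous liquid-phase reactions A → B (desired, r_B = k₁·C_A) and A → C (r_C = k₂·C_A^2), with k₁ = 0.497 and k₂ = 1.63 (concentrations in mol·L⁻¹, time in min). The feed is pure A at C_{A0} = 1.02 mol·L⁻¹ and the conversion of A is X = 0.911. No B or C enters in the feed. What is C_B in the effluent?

0.716 mol·L⁻¹

Exit C_A = C_{A0}(1−X) = 1.02×0.0890 = 0.09078 mol·L⁻¹.
Rates in a CSTR are evaluated at the outlet concentration: r_B = 0.497×0.09078 = 0.04512, r_C = 1.63×0.09078^2 = 0.01343.
Fraction of consumed A going to B: r_B/(r_B+r_C) = 0.7706.
C_B = 0.7706·C_{A0}·X = 0.7706×1.02×0.911 = 0.716 mol·L⁻¹.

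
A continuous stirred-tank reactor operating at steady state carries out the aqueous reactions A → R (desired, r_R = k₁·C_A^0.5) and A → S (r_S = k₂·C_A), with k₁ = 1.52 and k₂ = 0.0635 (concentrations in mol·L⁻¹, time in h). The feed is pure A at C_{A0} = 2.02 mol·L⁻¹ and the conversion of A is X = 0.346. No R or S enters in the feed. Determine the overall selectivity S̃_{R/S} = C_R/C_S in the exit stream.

20.8

Exit C_A = C_{A0}(1−X) = 2.02×0.654 = 1.321 mol·L⁻¹.
Rates in a CSTR are evaluated at the outlet concentration: r_R = 1.52×1.321^0.5 = 1.747, r_S = 0.0635×1.321 = 0.08389.
Overall selectivity = C_R/C_S = r_Rτ/(r_Sτ) = r_R/r_S = 20.8.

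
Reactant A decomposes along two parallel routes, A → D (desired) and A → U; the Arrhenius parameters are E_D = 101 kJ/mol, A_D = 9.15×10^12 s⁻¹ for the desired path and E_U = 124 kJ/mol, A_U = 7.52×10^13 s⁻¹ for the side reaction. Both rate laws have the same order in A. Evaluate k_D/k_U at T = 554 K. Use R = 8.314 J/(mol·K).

17.9

With equal orders, S_{D/U} = k_D/k_U = (A_D/A_U)·exp[(E_U−E_D)/(RT)].
(E_U−E_D)/(RT) = (124−101)×10³/(8.314×554) = 23000/4606 = 4.994.
k_D/k_U = (9.15×10^12/7.52×10^13)·exp(4.994) = 0.1217 × 147.5 = 17.9.
Since E_D < E_U, lowering the temperature improves selectivity toward D.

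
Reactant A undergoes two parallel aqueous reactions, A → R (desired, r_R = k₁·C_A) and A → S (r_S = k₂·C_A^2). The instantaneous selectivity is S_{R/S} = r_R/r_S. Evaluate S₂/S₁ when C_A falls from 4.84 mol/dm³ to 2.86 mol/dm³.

1.69

S_{R/S} = (k₁/k₂)·C_A⁻¹, so S₂/S₁ = (C_{A,2}/C_{A,1})⁻¹.
= 4.84/2.86 = 1.69.
Selectivity toward R rises as C_A falls — low-concentration operation is favoured.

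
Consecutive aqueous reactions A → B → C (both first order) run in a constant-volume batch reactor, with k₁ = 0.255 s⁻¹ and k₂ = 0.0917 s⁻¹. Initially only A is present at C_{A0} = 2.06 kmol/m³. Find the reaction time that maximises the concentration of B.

For first-order series the maximum of C_B occurs at t_opt = ln(k₂/k₁)/(k₂−k₁).
= ln(0.0917/0.255)/(0.0917−0.255) = ln(0.3596)/-0.1633 = -1.023/-0.1633 = 6.26 s.

6.26 s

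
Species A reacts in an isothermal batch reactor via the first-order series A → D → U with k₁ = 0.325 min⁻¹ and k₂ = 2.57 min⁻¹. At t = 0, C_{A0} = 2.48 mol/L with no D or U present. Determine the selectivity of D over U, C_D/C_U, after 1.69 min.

0.240

The intermediate concentration in a first-order A→B→C sequence is C_D = k₁C_{A0}(e^(−k₁t) − e^(−k₂t))/(k₂−k₁).
e^(−k₁t) = e^(−0.325×1.69) = e^(−0.5493) = 0.5774; e^(−k₂t) = e^(−4.343) = 0.01299.
C_D = 0.325×2.48/(2.57−0.325) × (0.5774−0.01299) = 0.3590×0.5644 = 0.2026 mol/L.
C_A = C_{A0}e^(−k₁t) = 1.432 mol/L, so C_U = C_{A0}−C_A−C_D = 0.8455 mol/L; C_D/C_U = 0.240.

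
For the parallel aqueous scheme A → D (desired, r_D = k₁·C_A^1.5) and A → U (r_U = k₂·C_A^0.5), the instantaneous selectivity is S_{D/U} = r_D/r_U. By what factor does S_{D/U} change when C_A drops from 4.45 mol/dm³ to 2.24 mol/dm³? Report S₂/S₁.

0.503

S_{D/U} = (k₁/k₂)·C_A, so S₂/S₁ = (C_{A,2}/C_{A,1}).
= 2.24/4.45 = 0.503.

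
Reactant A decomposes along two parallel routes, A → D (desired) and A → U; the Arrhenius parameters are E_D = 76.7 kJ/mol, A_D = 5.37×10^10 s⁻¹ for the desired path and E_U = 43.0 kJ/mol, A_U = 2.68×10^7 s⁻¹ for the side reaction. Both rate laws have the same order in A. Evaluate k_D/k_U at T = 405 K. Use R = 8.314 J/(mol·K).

With equal orders, S_{D/U} = k_D/k_U = (A_D/A_U)·exp[(E_U−E_D)/(RT)].
(E_U−E_D)/(RT) = (43.0−76.7)×10³/(8.314×405) = -33700/3367 = -10.01.
k_D/k_U = (5.37×10^10/2.68×10^7)·exp(-10.01) = 2004 × 4.502×10^-5 = 0.0902.
Since E_D > E_U, raising the temperature improves selectivity toward D.

0.0902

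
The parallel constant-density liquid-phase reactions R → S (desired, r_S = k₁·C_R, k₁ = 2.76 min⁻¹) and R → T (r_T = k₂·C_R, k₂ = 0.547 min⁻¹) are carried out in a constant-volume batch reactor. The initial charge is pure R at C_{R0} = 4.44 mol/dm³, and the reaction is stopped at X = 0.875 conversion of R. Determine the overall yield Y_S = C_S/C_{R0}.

0.730

C_R = C_{R0}(1−X) = 0.5550 mol/dm³.
Both paths are first order in R, so the instantaneous fraction to S is constant: dC_S/d(−C_R) = k₁/(k₁+k₂) = 0.8346.
C_S = 0.8346·(C_{R0}−C_R) = 0.8346×3.885 = 3.24 mol/dm³.
Y_S = C_S/C_{R0} = 3.242/4.44 = 0.730.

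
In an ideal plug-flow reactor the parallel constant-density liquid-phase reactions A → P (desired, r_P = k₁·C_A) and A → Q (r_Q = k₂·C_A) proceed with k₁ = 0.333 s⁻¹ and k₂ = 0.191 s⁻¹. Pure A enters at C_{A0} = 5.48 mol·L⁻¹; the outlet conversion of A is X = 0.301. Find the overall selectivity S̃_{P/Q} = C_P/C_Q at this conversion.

C_A = C_{A0}(1−X) = 3.831 mol·L⁻¹.
Both paths are first order in A, so the instantaneous fraction to P is constant: dC_P/d(−C_A) = k₁/(k₁+k₂) = 0.6355.
C_P = 0.6355·(C_{A0}−C_A) = 0.6355×1.649 = 1.05 mol·L⁻¹.
C_Q = (C_{A0}−C_A)−C_P = 0.6012 mol·L⁻¹; S̃_{P/Q} = 1.048/0.6012 = 1.74.

1.74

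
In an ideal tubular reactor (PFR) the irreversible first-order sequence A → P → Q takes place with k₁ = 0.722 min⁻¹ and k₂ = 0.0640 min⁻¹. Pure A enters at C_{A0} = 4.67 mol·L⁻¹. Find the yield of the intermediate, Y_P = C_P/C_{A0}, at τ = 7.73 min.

0.665

For first-order series with pure A initially, C_P(τ) = k₁C_{A0}/(k₂−k₁)·(e^(−k₁τ) − e^(−k₂τ)).
e^(−k₁τ) = e^(−0.722×7.73) = e^(−5.581) = 0.003769; e^(−k₂τ) = e^(−0.4947) = 0.6097.
C_P = 0.722×4.67/(0.0640−0.722) × (0.003769−0.6097) = (-5.124)×(-0.6060) = 3.105 mol·L⁻¹.
Y_P = C_P/C_{A0} = 3.105/4.67 = 0.665.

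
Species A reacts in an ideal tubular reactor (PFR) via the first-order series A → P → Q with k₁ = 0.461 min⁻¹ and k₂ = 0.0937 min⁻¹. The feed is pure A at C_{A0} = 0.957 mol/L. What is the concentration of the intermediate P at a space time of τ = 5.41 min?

0.624 mol/L

Solving the coupled first-order balances gives C_P(τ) = [k₁/(k₂−k₁)]·C_{A0}·(e^(−k₁τ) − e^(−k₂τ)).
e^(−k₁τ) = e^(−0.461×5.41) = e^(−2.494) = 0.08258; e^(−k₂τ) = e^(−0.5069) = 0.6023.
C_P = 0.461×0.957/(0.0937−0.461) × (0.08258−0.6023) = (-1.201)×(-0.5198) = 0.6243 mol/L.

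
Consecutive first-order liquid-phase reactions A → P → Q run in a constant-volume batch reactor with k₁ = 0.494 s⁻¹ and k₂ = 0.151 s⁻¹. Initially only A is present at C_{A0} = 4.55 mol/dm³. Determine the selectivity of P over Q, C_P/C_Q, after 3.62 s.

The intermediate concentration in a first-order A→B→C sequence is C_P = k₁C_{A0}(e^(−k₁t) − e^(−k₂t))/(k₂−k₁).
e^(−k₁t) = e^(−0.494×3.62) = e^(−1.788) = 0.1672; e^(−k₂t) = e^(−0.5466) = 0.5789.
C_P = 0.494×4.55/(0.151−0.494) × (0.1672−0.5789) = (-6.553)×(-0.4117) = 2.698 mol/dm³.
C_A = C_{A0}e^(−k₁t) = 0.7610 mol/dm³, so C_Q = C_{A0}−C_A−C_P = 1.091 mol/dm³; C_P/C_Q = 2.47.

2.47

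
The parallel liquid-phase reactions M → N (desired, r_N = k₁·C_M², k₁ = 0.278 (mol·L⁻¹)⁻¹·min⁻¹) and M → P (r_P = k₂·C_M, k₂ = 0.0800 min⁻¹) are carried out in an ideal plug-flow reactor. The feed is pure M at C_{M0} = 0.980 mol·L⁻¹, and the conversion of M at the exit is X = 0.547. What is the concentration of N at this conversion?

C_M = C_{M0}(1−X) = 0.4439 mol·L⁻¹.
Along a PFR/batch, dC_P/dC_M = −r_P/(r_N+r_P) = −k₂/(k₂+k₁·C_M).
Integrating from C_{M0} to C_M: C_P = (0.0800/0.278)·ln[(0.0800+0.278·0.980)/(0.0800+0.278·0.444)] = 0.2878·ln(0.3524/0.2034) = 0.1582 mol·L⁻¹.
Then C_N = (C_{M0}−C_M) − C_P = 0.5361 − 0.1582 = 0.3779 mol·L⁻¹.

0.378 mol·L⁻¹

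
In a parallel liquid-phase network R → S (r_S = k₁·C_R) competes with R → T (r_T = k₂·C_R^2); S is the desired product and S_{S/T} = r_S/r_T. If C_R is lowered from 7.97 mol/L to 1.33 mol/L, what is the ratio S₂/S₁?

5.99

S_{S/T} = (k₁/k₂)·C_R⁻¹, so S₂/S₁ = (C_{R,2}/C_{R,1})⁻¹.
= 7.97/1.33 = 5.99.
Selectivity toward S rises as C_R falls — low-concentration operation is favoured.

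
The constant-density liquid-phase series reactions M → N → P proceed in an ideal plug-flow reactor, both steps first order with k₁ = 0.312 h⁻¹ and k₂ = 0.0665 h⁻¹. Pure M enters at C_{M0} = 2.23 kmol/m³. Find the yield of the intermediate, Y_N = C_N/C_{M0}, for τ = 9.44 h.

0.612

Solving the coupled first-order balances gives C_N(τ) = [k₁/(k₂−k₁)]·C_{M0}·(e^(−k₁τ) − e^(−k₂τ)).
e^(−k₁τ) = e^(−0.312×9.44) = e^(−2.945) = 0.05259; e^(−k₂τ) = e^(−0.6278) = 0.5338.
C_N = 0.312×2.23/(0.0665−0.312) × (0.05259−0.5338) = (-2.834)×(-0.4812) = 1.364 kmol/m³.
Y_N = C_N/C_{M0} = 1.364/2.23 = 0.612.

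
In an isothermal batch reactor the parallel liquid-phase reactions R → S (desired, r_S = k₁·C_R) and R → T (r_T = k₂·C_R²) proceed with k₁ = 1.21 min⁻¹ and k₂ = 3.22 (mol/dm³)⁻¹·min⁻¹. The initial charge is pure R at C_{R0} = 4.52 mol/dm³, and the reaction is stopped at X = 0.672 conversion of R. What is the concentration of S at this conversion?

C_R = C_{R0}(1−X) = 1.483 mol/dm³.
Along a PFR/batch, dC_S/dC_R = −r_S/(r_S+r_T) = −k₁/(k₁+k₂·C_R).
Integrating from C_{R0} to C_R: C_S = (1.21/3.22)·ln[(1.21+3.22·4.52)/(1.21+3.22·1.48)] = 0.3758·ln(15.76/5.984) = 0.3640 mol/dm³.

0.364 mol/dm³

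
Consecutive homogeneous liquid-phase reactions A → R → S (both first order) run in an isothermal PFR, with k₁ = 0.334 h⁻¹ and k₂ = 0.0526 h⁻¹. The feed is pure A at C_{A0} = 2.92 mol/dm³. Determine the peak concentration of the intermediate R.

2.07 mol/dm³

Evaluating C_R at τ_opt = ln(k₂/k₁)/(k₂−k₁) gives C_{R,max}/C_{A0} = (k₁/k₂)^[k₂/(k₂−k₁)].
= (0.334/0.0526)^(0.0526/(0.0526−0.334)) = (6.350)^(-0.1869) = 0.7079.
C_{R,max} = 0.7079×2.92 = 2.07 mol/dm³.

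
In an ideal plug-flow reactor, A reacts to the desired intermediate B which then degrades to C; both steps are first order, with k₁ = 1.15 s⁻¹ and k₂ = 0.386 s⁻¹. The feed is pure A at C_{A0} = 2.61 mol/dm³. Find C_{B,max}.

1.50 mol/dm³

For a first-order series the maximum intermediate yield is C_{B,max}/C_{A0} = (k₁/k₂)^[k₂/(k₂−k₁)].
= (1.15/0.386)^(0.386/(0.386−1.15)) = (2.979)^(-0.5052) = 0.5761.
C_{B,max} = 0.5761×2.61 = 1.50 mol/dm³.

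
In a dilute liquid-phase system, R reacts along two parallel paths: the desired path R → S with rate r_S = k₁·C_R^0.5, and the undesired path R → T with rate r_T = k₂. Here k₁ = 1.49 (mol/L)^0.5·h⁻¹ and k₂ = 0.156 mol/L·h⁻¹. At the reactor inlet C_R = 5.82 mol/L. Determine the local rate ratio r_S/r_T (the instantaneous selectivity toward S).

23.0

S_{S/T} = r_S/r_T = (k₁·C_R^0.5)/(k₂) = (k₁/k₂)·C_R^0.5.
= (1.49×5.820^0.5) / (0.156) = 3.595/0.1560 = 23.0.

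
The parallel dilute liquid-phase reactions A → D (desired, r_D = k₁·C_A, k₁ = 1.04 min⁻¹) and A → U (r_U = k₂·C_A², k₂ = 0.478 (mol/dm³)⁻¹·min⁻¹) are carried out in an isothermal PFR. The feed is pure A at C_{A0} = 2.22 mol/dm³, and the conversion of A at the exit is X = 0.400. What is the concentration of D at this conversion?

0.491 mol/dm³

C_A = C_{A0}(1−X) = 1.332 mol/dm³.
Along a PFR/batch, dC_D/dC_A = −r_D/(r_D+r_U) = −k₁/(k₁+k₂·C_A).
Integrating from C_{A0} to C_A: C_D = (1.04/0.478)·ln[(1.04+0.478·2.22)/(1.04+0.478·1.33)] = 2.176·ln(2.101/1.677) = 0.4910 mol/dm³.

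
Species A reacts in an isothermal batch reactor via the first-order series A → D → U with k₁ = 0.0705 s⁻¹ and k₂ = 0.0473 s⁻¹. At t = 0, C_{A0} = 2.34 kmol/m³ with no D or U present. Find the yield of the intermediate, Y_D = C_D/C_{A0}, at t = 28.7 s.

The intermediate concentration in a first-order A→B→C sequence is C_D = k₁C_{A0}(e^(−k₁t) − e^(−k₂t))/(k₂−k₁).
e^(−k₁t) = e^(−0.0705×28.7) = e^(−2.023) = 0.1322; e^(−k₂t) = e^(−1.358) = 0.2573.
C_D = 0.0705×2.34/(0.0473−0.0705) × (0.1322−0.2573) = (-7.111)×(-0.1251) = 0.8895 kmol/m³.
Y_D = C_D/C_{A0} = 0.8895/2.34 = 0.380.

0.380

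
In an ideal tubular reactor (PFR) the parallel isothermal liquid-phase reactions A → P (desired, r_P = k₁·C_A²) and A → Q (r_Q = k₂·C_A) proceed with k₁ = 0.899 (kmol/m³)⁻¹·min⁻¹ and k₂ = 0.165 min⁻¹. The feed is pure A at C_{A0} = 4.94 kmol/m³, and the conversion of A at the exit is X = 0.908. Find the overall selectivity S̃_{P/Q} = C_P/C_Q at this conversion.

10.7

C_A = C_{A0}(1−X) = 0.4545 kmol/m³.
Along a PFR/batch, dC_Q/dC_A = −r_Q/(r_P+r_Q) = −k₂/(k₂+k₁·C_A).
Integrating from C_{A0} to C_A: C_Q = (0.165/0.899)·ln[(0.165+0.899·4.94)/(0.165+0.899·0.454)] = 0.1835·ln(4.606/0.5736) = 0.3824 kmol/m³.
Then C_P = (C_{A0}−C_A) − C_Q = 4.486 − 0.3824 = 4.103 kmol/m³.
S̃_{P/Q} = C_P/C_Q = 4.103/0.3824 = 10.7.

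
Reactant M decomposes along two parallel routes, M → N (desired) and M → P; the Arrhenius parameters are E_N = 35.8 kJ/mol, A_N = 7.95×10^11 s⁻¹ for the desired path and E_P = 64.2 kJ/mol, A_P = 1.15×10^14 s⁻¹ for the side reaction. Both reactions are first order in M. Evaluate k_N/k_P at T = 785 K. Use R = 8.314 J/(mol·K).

0.536

With equal orders, S_{N/P} = k_N/k_P = (A_N/A_P)·exp[(E_P−E_N)/(RT)].
(E_P−E_N)/(RT) = (64.2−35.8)×10³/(8.314×785) = 28400/6526 = 4.351.
k_N/k_P = (7.95×10^11/1.15×10^14)·exp(4.351) = 0.006913 × 77.59 = 0.536.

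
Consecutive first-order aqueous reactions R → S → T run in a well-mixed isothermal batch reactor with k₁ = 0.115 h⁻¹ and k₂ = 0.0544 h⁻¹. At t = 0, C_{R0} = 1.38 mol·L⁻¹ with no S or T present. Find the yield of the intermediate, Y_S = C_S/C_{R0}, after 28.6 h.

For first-order series with pure R initially, C_S(t) = k₁C_{R0}/(k₂−k₁)·(e^(−k₁t) − e^(−k₂t)).
e^(−k₁t) = e^(−0.115×28.6) = e^(−3.289) = 0.03729; e^(−k₂t) = e^(−1.556) = 0.2110.
C_S = 0.115×1.38/(0.0544−0.115) × (0.03729−0.2110) = (-2.619)×(-0.1737) = 0.4549 mol·L⁻¹.
Y_S = C_S/C_{R0} = 0.4549/1.38 = 0.330.

0.330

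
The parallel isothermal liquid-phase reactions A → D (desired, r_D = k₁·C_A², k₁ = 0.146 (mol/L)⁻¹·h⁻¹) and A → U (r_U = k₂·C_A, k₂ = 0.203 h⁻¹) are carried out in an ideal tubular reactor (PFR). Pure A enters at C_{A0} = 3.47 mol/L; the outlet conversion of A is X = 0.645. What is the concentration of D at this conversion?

C_A = C_{A0}(1−X) = 1.232 mol/L.
Along a PFR/batch, dC_U/dC_A = −r_U/(r_D+r_U) = −k₂/(k₂+k₁·C_A).
Integrating from C_{A0} to C_A: C_U = (0.203/0.146)·ln[(0.203+0.146·3.47)/(0.203+0.146·1.23)] = 1.390·ln(0.7096/0.3829) = 0.8580 mol/L.
Then C_D = (C_{A0}−C_A) − C_U = 2.238 − 0.8580 = 1.380 mol/L.

1.38 mol/L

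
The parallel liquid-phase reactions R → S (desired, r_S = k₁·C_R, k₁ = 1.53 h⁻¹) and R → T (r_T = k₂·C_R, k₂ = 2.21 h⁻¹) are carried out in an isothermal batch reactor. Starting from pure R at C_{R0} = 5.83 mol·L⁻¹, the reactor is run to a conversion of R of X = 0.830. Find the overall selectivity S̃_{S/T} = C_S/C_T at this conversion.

C_R = C_{R0}(1−X) = 0.9911 mol·L⁻¹.
Both paths are first order in R, so the instantaneous fraction to S is constant: dC_S/d(−C_R) = k₁/(k₁+k₂) = 0.4091.
C_S = 0.4091·(C_{R0}−C_R) = 0.4091×4.839 = 1.98 mol·L⁻¹.
C_T = (C_{R0}−C_R)−C_S = 2.859 mol·L⁻¹; S̃_{S/T} = 1.980/2.859 = 0.692.

0.692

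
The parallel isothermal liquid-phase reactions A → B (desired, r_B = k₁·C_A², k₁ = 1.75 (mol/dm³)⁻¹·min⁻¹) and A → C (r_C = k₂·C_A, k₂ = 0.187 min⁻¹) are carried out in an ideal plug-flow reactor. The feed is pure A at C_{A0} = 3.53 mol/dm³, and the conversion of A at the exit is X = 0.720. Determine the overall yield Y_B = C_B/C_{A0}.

C_A = C_{A0}(1−X) = 0.9884 mol/dm³.
Along a PFR/batch, dC_C/dC_A = −r_C/(r_B+r_C) = −k₂/(k₂+k₁·C_A).
Integrating from C_{A0} to C_A: C_C = (0.187/1.75)·ln[(0.187+1.75·3.53)/(0.187+1.75·0.988)] = 0.1069·ln(6.364/1.917) = 0.1282 mol/dm³.
Then C_B = (C_{A0}−C_A) − C_C = 2.542 − 0.1282 = 2.413 mol/dm³.
Y_B = C_B/C_{A0} = 2.413/3.53 = 0.684.

0.684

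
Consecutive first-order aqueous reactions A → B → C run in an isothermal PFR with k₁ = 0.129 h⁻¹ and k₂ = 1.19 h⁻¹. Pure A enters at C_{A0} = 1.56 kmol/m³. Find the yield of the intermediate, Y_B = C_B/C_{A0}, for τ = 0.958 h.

The intermediate concentration in a first-order A→B→C sequence is C_B = k₁C_{A0}(e^(−k₁τ) − e^(−k₂τ))/(k₂−k₁).
e^(−k₁τ) = e^(−0.129×0.958) = e^(−0.1236) = 0.8837; e^(−k₂τ) = e^(−1.140) = 0.3198.
C_B = 0.129×1.56/(1.19−0.129) × (0.8837−0.3198) = 0.1897×0.5639 = 0.1070 kmol/m³.
Y_B = C_B/C_{A0} = 0.1070/1.56 = 0.0686.

0.0686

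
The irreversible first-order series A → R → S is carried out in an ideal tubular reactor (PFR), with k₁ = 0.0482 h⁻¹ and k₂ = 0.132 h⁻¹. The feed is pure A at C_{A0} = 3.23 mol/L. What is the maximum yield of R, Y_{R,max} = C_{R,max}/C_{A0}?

At the optimum, C_{R,max}/C_{A0} = (k₁/k₂)^[k₂/(k₂−k₁)].
= (0.0482/0.132)^(0.132/(0.132−0.0482)) = (0.3652)^(1.575) = 0.2046.

0.205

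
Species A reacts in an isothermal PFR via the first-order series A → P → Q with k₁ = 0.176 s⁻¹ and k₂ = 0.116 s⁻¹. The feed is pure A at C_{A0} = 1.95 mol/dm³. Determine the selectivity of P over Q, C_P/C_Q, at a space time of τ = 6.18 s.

Solving the coupled first-order balances gives C_P(τ) = [k₁/(k₂−k₁)]·C_{A0}·(e^(−k₁τ) − e^(−k₂τ)).
e^(−k₁τ) = e^(−0.176×6.18) = e^(−1.088) = 0.3370; e^(−k₂τ) = e^(−0.7169) = 0.4883.
C_P = 0.176×1.95/(0.116−0.176) × (0.3370−0.4883) = (-5.720)×(-0.1513) = 0.8653 mol/dm³.
C_A = C_{A0}e^(−k₁τ) = 0.6571 mol/dm³, so C_Q = C_{A0}−C_A−C_P = 0.4276 mol/dm³; C_P/C_Q = 2.02.

2.02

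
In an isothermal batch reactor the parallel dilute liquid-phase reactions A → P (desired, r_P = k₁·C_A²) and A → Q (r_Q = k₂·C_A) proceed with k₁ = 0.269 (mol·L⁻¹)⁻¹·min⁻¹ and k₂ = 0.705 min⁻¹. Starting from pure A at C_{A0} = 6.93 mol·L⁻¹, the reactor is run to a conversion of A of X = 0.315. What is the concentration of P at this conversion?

1.50 mol·L⁻¹

C_A = C_{A0}(1−X) = 4.747 mol·L⁻¹.
Along a PFR/batch, dC_Q/dC_A = −r_Q/(r_P+r_Q) = −k₂/(k₂+k₁·C_A).
Integrating from C_{A0} to C_A: C_Q = (0.705/0.269)·ln[(0.705+0.269·6.93)/(0.705+0.269·4.75)] = 2.621·ln(2.569/1.982) = 0.6801 mol·L⁻¹.
Then C_P = (C_{A0}−C_A) − C_Q = 2.183 − 0.6801 = 1.503 mol·L⁻¹.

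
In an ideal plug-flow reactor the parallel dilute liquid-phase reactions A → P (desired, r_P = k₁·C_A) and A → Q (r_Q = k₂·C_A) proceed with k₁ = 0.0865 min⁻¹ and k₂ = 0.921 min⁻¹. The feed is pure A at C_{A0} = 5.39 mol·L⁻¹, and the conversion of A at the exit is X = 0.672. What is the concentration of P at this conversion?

C_A = C_{A0}(1−X) = 1.768 mol·L⁻¹.
Both paths are first order in A, so the instantaneous fraction to P is constant: dC_P/d(−C_A) = k₁/(k₁+k₂) = 0.08586.
C_P = 0.08586·(C_{A0}−C_A) = 0.08586×3.622 = 0.311 mol·L⁻¹.

0.311 mol·L⁻¹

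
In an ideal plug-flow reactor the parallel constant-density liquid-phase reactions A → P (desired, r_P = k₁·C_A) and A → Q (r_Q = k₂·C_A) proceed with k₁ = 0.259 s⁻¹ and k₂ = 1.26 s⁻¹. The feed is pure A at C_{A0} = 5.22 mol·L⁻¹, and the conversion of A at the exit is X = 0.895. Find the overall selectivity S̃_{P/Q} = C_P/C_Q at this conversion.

C_A = C_{A0}(1−X) = 0.5481 mol·L⁻¹.
Both paths are first order in A, so the instantaneous fraction to P is constant: dC_P/d(−C_A) = k₁/(k₁+k₂) = 0.1705.
C_P = 0.1705·(C_{A0}−C_A) = 0.1705×4.672 = 0.797 mol·L⁻¹.
C_Q = (C_{A0}−C_A)−C_P = 3.875 mol·L⁻¹; S̃_{P/Q} = 0.7966/3.875 = 0.206.

0.206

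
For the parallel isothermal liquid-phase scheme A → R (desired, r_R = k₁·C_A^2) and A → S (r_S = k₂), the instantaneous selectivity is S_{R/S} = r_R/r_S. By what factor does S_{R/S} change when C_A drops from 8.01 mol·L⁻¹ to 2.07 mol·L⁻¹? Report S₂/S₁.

S_{R/S} = (k₁/k₂)·C_A^2, so S₂/S₁ = (C_{A,2}/C_{A,1})^2.
= (2.07/8.01)^2 = (0.2584)^2 = 0.0668.

0.0668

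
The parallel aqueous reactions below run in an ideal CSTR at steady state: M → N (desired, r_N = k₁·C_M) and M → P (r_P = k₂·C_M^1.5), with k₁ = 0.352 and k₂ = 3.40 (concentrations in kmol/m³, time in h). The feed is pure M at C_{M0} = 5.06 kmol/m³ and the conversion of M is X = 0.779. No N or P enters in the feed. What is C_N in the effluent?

Exit C_M = C_{M0}(1−X) = 5.06×0.221 = 1.118 kmol/m³.
In a CSTR the entire volume is at exit conditions, so r_N = 0.352×1.118 = 0.3936 and r_P = 3.40×1.118^1.5 = 4.021.
Fraction of consumed M going to N: r_N/(r_N+r_P) = 0.08917.
C_N = 0.08917·C_{M0}·X = 0.08917×5.06×0.779 = 0.351 kmol/m³.

0.351 kmol/m³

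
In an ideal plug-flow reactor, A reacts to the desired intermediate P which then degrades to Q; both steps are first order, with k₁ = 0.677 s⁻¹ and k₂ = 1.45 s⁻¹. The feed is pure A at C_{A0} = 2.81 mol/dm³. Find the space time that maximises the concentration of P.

For first-order series the maximum of C_P occurs at τ_opt = ln(k₂/k₁)/(k₂−k₁).
= ln(1.45/0.677)/(1.45−0.677) = ln(2.142)/0.7730 = 0.7616/0.7730 = 0.985 s.

0.985 s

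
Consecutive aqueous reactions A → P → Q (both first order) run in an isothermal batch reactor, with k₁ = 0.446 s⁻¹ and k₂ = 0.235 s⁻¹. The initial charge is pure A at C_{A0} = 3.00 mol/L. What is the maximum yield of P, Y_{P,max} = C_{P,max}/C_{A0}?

0.490

At the optimum, C_{P,max}/C_{A0} = (k₁/k₂)^[k₂/(k₂−k₁)].
= (0.446/0.235)^(0.235/(0.235−0.446)) = (1.898)^(-1.114) = 0.4899.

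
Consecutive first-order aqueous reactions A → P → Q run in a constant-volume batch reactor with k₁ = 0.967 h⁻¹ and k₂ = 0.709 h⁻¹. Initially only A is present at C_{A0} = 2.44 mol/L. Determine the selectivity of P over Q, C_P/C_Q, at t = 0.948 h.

For first-order series with pure A initially, C_P(t) = k₁C_{A0}/(k₂−k₁)·(e^(−k₁t) − e^(−k₂t)).
e^(−k₁t) = e^(−0.967×0.948) = e^(−0.9167) = 0.3998; e^(−k₂t) = e^(−0.6721) = 0.5106.
C_P = 0.967×2.44/(0.709−0.967) × (0.3998−0.5106) = (-9.145)×(-0.1108) = 1.013 mol/L.
C_A = C_{A0}e^(−k₁t) = 0.9756 mol/L, so C_Q = C_{A0}−C_A−C_P = 0.4512 mol/L; C_P/C_Q = 2.25.

2.25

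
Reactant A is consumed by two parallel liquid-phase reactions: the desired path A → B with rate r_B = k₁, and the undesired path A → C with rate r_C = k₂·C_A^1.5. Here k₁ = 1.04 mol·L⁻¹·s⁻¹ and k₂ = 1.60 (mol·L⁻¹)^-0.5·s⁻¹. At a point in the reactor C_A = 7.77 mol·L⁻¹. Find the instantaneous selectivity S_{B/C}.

0.0300

S_{B/C} = r_B/r_C = (k₁)/(k₂·C_A^1.5) = (k₁/k₂)·C_A^-1.5.
= (1.04) / (1.60×7.770^1.5) = 1.040/34.65 = 0.0300.
The undesired path is higher order in A, so low C_A (CSTR or dilute feed) favours B.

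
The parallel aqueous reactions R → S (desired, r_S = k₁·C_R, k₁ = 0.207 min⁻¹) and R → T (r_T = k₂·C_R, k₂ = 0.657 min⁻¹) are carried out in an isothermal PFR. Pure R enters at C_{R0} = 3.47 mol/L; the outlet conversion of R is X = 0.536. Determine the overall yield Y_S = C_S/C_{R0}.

0.128

C_R = C_{R0}(1−X) = 1.610 mol/L.
Both paths are first order in R, so the instantaneous fraction to S is constant: dC_S/d(−C_R) = k₁/(k₁+k₂) = 0.2396.
C_S = 0.2396·(C_{R0}−C_R) = 0.2396×1.860 = 0.446 mol/L.
Y_S = C_S/C_{R0} = 0.4456/3.47 = 0.128.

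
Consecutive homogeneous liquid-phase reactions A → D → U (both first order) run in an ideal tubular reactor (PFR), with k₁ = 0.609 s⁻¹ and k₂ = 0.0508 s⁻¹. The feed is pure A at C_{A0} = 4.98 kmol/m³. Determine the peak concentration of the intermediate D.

For a first-order series the maximum intermediate yield is C_{D,max}/C_{A0} = (k₁/k₂)^[k₂/(k₂−k₁)].
= (0.609/0.0508)^(0.0508/(0.0508−0.609)) = (11.99)^(-0.09101) = 0.7977.
C_{D,max} = 0.7977×4.98 = 3.97 kmol/m³.

3.97 kmol/m³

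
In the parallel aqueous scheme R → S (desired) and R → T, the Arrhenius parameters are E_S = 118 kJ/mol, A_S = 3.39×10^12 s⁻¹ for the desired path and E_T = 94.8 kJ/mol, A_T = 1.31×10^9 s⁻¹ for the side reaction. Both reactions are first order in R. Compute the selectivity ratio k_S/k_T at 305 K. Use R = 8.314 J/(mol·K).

k_S/k_T = (A_S/A_T)·exp[−(E_S−E_T)/(RT)] = (A_S/A_T)·exp[(E_T−E_S)/(RT)].
(E_T−E_S)/(RT) = (94.8−118)×10³/(8.314×305) = -23200/2536 = -9.149.
k_S/k_T = (3.39×10^12/1.31×10^9)·exp(-9.149) = 2588 × 1.063×10^-4 = 0.275.

0.275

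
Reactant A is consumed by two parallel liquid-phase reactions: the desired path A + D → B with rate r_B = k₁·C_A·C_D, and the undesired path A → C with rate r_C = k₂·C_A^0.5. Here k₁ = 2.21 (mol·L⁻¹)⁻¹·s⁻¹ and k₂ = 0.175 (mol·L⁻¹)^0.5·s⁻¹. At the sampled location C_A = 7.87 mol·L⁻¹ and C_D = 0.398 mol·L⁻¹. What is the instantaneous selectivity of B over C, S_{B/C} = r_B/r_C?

S_{B/C} = r_B/r_C = (k₁·C_A·C_D)/(k₂·C_A^0.5) = (k₁/k₂)·C_A^0.5·C_D.
= (2.21×7.870×0.3980) / (0.175×7.870^0.5) = 6.922/0.4909 = 14.1.

14.1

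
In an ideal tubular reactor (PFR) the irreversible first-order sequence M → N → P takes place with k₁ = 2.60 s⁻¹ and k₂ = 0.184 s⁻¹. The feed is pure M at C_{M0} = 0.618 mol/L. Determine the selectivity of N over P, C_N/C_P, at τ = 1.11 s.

6.44

For first-order series with pure M initially, C_N(τ) = k₁C_{M0}/(k₂−k₁)·(e^(−k₁τ) − e^(−k₂τ)).
e^(−k₁τ) = e^(−2.60×1.11) = e^(−2.886) = 0.05580; e^(−k₂τ) = e^(−0.2042) = 0.8153.
C_N = 2.60×0.618/(0.184−2.60) × (0.05580−0.8153) = (-0.6651)×(-0.7595) = 0.5051 mol/L.
C_M = C_{M0}e^(−k₁τ) = 0.03448 mol/L, so C_P = C_{M0}−C_M−C_N = 0.07842 mol/L; C_N/C_P = 6.44.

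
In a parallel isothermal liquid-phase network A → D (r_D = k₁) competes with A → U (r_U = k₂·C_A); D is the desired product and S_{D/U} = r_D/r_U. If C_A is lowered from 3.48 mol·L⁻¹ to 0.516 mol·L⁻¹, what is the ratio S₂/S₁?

6.74

S_{D/U} = (k₁/k₂)·C_A⁻¹, so S₂/S₁ = (C_{A,2}/C_{A,1})⁻¹.
= 3.48/0.516 = 6.74.
Selectivity toward D rises as C_A falls — low-concentration operation is favoured.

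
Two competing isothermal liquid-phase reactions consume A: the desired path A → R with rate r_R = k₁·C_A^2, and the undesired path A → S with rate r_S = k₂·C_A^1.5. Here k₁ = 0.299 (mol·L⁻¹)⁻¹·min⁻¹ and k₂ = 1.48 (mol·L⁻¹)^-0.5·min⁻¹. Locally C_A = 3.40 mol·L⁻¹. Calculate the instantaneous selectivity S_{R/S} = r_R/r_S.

0.373

S_{R/S} = r_R/r_S = (k₁·C_A^2)/(k₂·C_A^1.5) = (k₁/k₂)·C_A^0.5.
= (0.299×3.400^2) / (1.48×3.400^1.5) = 3.456/9.279 = 0.373.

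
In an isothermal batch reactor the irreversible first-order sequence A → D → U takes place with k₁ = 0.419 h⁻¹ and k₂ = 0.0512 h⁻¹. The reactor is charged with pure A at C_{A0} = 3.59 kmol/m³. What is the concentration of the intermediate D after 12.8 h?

Solving the coupled first-order balances gives C_D(t) = [k₁/(k₂−k₁)]·C_{A0}·(e^(−k₁t) − e^(−k₂t)).
e^(−k₁t) = e^(−0.419×12.8) = e^(−5.363) = 0.004686; e^(−k₂t) = e^(−0.6554) = 0.5193.
C_D = 0.419×3.59/(0.0512−0.419) × (0.004686−0.5193) = (-4.090)×(-0.5146) = 2.104 kmol/m³.

2.10 kmol/m³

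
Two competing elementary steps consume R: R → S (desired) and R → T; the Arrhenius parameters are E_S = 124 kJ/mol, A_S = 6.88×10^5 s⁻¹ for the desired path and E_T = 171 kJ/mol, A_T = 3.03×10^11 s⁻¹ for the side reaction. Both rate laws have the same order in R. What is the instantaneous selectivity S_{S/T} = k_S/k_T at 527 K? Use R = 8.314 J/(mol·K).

0.103

With equal orders, S_{S/T} = k_S/k_T = (A_S/A_T)·exp[(E_T−E_S)/(RT)].
(E_T−E_S)/(RT) = (171−124)×10³/(8.314×527) = 47000/4381 = 10.73.
k_S/k_T = (6.88×10^5/3.03×10^11)·exp(10.73) = 2.271×10^-6 × 45569 = 0.103.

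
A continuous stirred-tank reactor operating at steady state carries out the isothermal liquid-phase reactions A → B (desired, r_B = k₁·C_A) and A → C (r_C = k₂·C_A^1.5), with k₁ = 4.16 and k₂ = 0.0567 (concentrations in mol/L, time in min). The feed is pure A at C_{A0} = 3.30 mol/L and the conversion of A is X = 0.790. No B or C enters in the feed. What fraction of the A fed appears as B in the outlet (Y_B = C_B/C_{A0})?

Exit C_A = C_{A0}(1−X) = 3.30×0.210 = 0.6930 mol/L.
A CSTR operates uniformly at the exit composition, giving r_B = 2.883 and r_C = 0.03271 (each k·C_A^n at C_A = 0.6930).
Fraction of consumed A going to B: r_B/(r_B+r_C) = 0.9888.
C_B = 0.9888·C_{A0}·X = 0.9888×3.30×0.790 = 2.58 mol/L; Y_B = C_B/C_{A0} = 0.781.

0.781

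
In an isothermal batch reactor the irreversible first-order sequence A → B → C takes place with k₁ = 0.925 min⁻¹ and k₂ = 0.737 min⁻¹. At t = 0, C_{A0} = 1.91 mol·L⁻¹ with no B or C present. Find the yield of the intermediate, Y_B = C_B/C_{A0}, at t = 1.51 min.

0.400

The intermediate concentration in a first-order A→B→C sequence is C_B = k₁C_{A0}(e^(−k₁t) − e^(−k₂t))/(k₂−k₁).
e^(−k₁t) = e^(−0.925×1.51) = e^(−1.397) = 0.2474; e^(−k₂t) = e^(−1.113) = 0.3286.
C_B = 0.925×1.91/(0.737−0.925) × (0.2474−0.3286) = (-9.398)×(-0.08121) = 0.7632 mol·L⁻¹.
Y_B = C_B/C_{A0} = 0.7632/1.91 = 0.400.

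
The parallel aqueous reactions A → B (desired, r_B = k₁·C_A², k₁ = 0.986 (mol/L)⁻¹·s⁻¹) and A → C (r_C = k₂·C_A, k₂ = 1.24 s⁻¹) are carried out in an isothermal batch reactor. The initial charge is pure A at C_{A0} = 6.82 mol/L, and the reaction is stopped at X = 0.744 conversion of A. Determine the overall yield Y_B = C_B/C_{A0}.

C_A = C_{A0}(1−X) = 1.746 mol/L.
Along a PFR/batch, dC_C/dC_A = −r_C/(r_B+r_C) = −k₂/(k₂+k₁·C_A).
Integrating from C_{A0} to C_A: C_C = (1.24/0.986)·ln[(1.24+0.986·6.82)/(1.24+0.986·1.75)] = 1.258·ln(7.965/2.961) = 1.244 mol/L.
Then C_B = (C_{A0}−C_A) − C_C = 5.074 − 1.244 = 3.830 mol/L.
Y_B = C_B/C_{A0} = 3.830/6.82 = 0.562.

0.562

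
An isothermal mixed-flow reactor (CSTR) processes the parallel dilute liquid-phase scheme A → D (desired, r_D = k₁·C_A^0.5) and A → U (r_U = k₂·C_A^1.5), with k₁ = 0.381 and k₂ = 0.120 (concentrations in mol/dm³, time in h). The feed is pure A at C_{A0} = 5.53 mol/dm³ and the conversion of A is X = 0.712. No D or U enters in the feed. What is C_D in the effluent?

Exit C_A = C_{A0}(1−X) = 5.53×0.288 = 1.593 mol/dm³.
In a CSTR the entire volume is at exit conditions, so r_D = 0.381×1.593^0.5 = 0.4808 and r_U = 0.120×1.593^1.5 = 0.2412.
Fraction of consumed A going to D: r_D/(r_D+r_U) = 0.6659.
C_D = 0.6659·C_{A0}·X = 0.6659×5.53×0.712 = 2.62 mol/dm³.

2.62 mol/dm³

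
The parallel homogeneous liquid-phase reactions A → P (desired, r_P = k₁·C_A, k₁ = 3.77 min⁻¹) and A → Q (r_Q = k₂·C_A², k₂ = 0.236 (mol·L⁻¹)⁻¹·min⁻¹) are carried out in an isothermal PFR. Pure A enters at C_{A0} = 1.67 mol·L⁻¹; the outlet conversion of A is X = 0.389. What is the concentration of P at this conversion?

0.599 mol·L⁻¹

C_A = C_{A0}(1−X) = 1.020 mol·L⁻¹.
Along a PFR/batch, dC_P/dC_A = −r_P/(r_P+r_Q) = −k₁/(k₁+k₂·C_A).
Integrating from C_{A0} to C_A: C_P = (3.77/0.236)·ln[(3.77+0.236·1.67)/(3.77+0.236·1.02)] = 15.97·ln(4.164/4.011) = 0.5992 mol·L⁻¹.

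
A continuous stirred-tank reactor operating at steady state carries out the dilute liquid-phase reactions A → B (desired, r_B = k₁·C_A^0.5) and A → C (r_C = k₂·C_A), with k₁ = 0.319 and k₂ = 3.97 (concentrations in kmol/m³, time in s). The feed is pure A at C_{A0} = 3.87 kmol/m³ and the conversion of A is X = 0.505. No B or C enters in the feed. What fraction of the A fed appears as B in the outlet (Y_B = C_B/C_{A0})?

0.0277

Exit C_A = C_{A0}(1−X) = 3.87×0.495 = 1.916 kmol/m³.
In a CSTR the entire volume is at exit conditions, so r_B = 0.319×1.916^0.5 = 0.4415 and r_C = 3.97×1.916 = 7.605.
Fraction of consumed A going to B: r_B/(r_B+r_C) = 0.05487.
C_B = 0.05487·C_{A0}·X = 0.05487×3.87×0.505 = 0.107 kmol/m³; Y_B = C_B/C_{A0} = 0.0277.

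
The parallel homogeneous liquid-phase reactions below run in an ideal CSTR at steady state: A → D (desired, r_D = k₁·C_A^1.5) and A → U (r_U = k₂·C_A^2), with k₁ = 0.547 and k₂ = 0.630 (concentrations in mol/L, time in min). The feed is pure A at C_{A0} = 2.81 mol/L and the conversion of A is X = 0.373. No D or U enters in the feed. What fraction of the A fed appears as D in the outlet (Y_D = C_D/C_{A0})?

Exit C_A = C_{A0}(1−X) = 2.81×0.627 = 1.762 mol/L.
Rates in a CSTR are evaluated at the outlet concentration: r_D = 0.547×1.762^1.5 = 1.279, r_U = 0.630×1.762^2 = 1.956.
Fraction of consumed A going to D: r_D/(r_D+r_U) = 0.3955.
C_D = 0.3955·C_{A0}·X = 0.3955×2.81×0.373 = 0.414 mol/L; Y_D = C_D/C_{A0} = 0.148.

0.148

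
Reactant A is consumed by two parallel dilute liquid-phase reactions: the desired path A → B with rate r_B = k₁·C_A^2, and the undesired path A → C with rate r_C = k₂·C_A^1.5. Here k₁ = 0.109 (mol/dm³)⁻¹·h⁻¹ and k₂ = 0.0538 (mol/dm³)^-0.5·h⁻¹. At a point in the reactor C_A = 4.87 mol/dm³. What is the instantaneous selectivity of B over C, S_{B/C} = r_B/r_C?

S_{B/C} = r_B/r_C = (k₁·C_A^2)/(k₂·C_A^1.5) = (k₁/k₂)·C_A^0.5.
= (0.109×4.870^2) / (0.0538×4.870^1.5) = 2.585/0.5782 = 4.47.
Since the desired path is higher order in A, keeping C_A high (PFR or concentrated feed) favours B.

4.47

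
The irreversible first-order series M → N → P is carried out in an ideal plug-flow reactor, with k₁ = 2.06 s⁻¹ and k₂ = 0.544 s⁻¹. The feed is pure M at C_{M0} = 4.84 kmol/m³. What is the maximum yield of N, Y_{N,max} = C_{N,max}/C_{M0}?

0.620

For a first-order series the maximum intermediate yield is C_{N,max}/C_{M0} = (k₁/k₂)^[k₂/(k₂−k₁)].
= (2.06/0.544)^(0.544/(0.544−2.06)) = (3.787)^(-0.3588) = 0.6201.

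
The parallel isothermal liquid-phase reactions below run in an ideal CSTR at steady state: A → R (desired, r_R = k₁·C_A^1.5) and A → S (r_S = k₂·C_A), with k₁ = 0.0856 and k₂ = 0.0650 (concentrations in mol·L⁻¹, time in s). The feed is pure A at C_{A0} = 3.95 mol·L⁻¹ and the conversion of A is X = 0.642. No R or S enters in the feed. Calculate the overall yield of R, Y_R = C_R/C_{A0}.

0.392

Exit C_A = C_{A0}(1−X) = 3.95×0.358 = 1.414 mol·L⁻¹.
Rates in a CSTR are evaluated at the outlet concentration: r_R = 0.0856×1.414^1.5 = 0.1439, r_S = 0.0650×1.414 = 0.09192.
Fraction of consumed A going to R: r_R/(r_R+r_S) = 0.6103.
C_R = 0.6103·C_{A0}·X = 0.6103×3.95×0.642 = 1.55 mol·L⁻¹; Y_R = C_R/C_{A0} = 0.392.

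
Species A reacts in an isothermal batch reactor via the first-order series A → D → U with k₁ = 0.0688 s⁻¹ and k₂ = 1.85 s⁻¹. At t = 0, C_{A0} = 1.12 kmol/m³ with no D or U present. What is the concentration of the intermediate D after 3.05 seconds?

0.0349 kmol/m³

For first-order series with pure A initially, C_D(t) = k₁C_{A0}/(k₂−k₁)·(e^(−k₁t) − e^(−k₂t)).
e^(−k₁t) = e^(−0.0688×3.05) = e^(−0.2098) = 0.8107; e^(−k₂t) = e^(−5.643) = 0.003544.
C_D = 0.0688×1.12/(1.85−0.0688) × (0.8107−0.003544) = 0.04326×0.8072 = 0.03492 kmol/m³.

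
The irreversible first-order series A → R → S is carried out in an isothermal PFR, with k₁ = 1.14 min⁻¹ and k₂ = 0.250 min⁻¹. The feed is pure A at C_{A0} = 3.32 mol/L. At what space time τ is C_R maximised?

The intermediate peaks when r₁ = r₂, i.e. k₁e^(−k₁τ) = k₂e^(−k₂τ), giving τ_opt = ln(k₂/k₁)/(k₂−k₁).
= ln(0.250/1.14)/(0.250−1.14) = ln(0.2193)/-0.8900 = -1.517/-0.8900 = 1.70 min.

1.70 min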